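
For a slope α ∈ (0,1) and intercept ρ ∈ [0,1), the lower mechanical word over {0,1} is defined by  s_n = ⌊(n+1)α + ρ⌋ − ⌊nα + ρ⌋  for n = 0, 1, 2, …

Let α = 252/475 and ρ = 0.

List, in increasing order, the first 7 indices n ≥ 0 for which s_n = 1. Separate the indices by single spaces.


1 3 5 7 9 11 13

n=0: ⌊252/475⌋−⌊0/475⌋ = 0−0 = 0
n=1: ⌊504/475⌋−⌊252/475⌋ = 1−0 = 1  ← one
n=2: ⌊756/475⌋−⌊504/475⌋ = 1−1 = 0
n=3: ⌊1008/475⌋−⌊756/475⌋ = 2−1 = 1  ← one
n=4: ⌊1260/475⌋−⌊1008/475⌋ = 2−2 = 0
n=5: ⌊1512/475⌋−⌊1260/475⌋ = 3−2 = 1  ← one
n=6: ⌊1764/475⌋−⌊1512/475⌋ = 3−3 = 0
n=7: ⌊2016/475⌋−⌊1764/475⌋ = 4−3 = 1  ← one
n=8: ⌊2268/475⌋−⌊2016/475⌋ = 4−4 = 0
n=9: ⌊2520/475⌋−⌊2268/475⌋ = 5−4 = 1  ← one
n=10: ⌊2772/475⌋−⌊2520/475⌋ = 5−5 = 0
n=11: ⌊3024/475⌋−⌊2772/475⌋ = 6−5 = 1  ← one
n=12: ⌊3276/475⌋−⌊3024/475⌋ = 6−6 = 0
n=13: ⌊3528/475⌋−⌊3276/475⌋ = 7−6 = 1  ← one
positions of the first 7 ones: 1 3 5 7 9 11 13


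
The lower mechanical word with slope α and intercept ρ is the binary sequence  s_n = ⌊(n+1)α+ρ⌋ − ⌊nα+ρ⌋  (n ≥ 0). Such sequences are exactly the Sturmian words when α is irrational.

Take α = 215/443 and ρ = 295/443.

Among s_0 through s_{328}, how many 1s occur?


#1s = Σ_{n=0}^{328} s_n = Σ_{n=0}^{328} (⌊(n+1)α+ρ⌋ − ⌊nα+ρ⌋)
the sum telescopes: every ⌊nα+ρ⌋ with 0 < n < 329 appears once with + and once with −, leaving ⌊329α+ρ⌋ − ⌊0·α+ρ⌋
329α + ρ = (329·215 + 295) / 443 = 71030/443
ρ = 295/443
⌊71030/443⌋ = 160,  ⌊295/443⌋ = 0
#1s = 160 − 0 = 160

160


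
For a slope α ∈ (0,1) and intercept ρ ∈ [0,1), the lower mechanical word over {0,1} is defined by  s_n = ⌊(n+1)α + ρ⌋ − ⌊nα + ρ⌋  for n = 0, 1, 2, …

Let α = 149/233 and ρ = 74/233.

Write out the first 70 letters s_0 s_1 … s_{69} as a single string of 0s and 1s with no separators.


0110110110101101101101101011011011010110110110110101101101101011011011

n=0: ⌊(1·149+74)/233⌋ − ⌊(0·149+74)/233⌋ = ⌊223/233⌋ − ⌊74/233⌋ = 0 − 0 = 0
n=1: ⌊(2·149+74)/233⌋ − ⌊(1·149+74)/233⌋ = ⌊372/233⌋ − ⌊223/233⌋ = 1 − 0 = 1
n=2: ⌊(3·149+74)/233⌋ − ⌊(2·149+74)/233⌋ = ⌊521/233⌋ − ⌊372/233⌋ = 2 − 1 = 1
n=3: ⌊(4·149+74)/233⌋ − ⌊(3·149+74)/233⌋ = ⌊670/233⌋ − ⌊521/233⌋ = 2 − 2 = 0
n=4: ⌊(5·149+74)/233⌋ − ⌊(4·149+74)/233⌋ = ⌊819/233⌋ − ⌊670/233⌋ = 3 − 2 = 1
n=5: ⌊(6·149+74)/233⌋ − ⌊(5·149+74)/233⌋ = ⌊968/233⌋ − ⌊819/233⌋ = 4 − 3 = 1
n=6: ⌊(7·149+74)/233⌋ − ⌊(6·149+74)/233⌋ = ⌊1117/233⌋ − ⌊968/233⌋ = 4 − 4 = 0
n=7: ⌊(8·149+74)/233⌋ − ⌊(7·149+74)/233⌋ = ⌊1266/233⌋ − ⌊1117/233⌋ = 5 − 4 = 1
n=8: ⌊(9·149+74)/233⌋ − ⌊(8·149+74)/233⌋ = ⌊1415/233⌋ − ⌊1266/233⌋ = 6 − 5 = 1
n=9: ⌊(10·149+74)/233⌋ − ⌊(9·149+74)/233⌋ = ⌊1564/233⌋ − ⌊1415/233⌋ = 6 − 6 = 0
n=10: ⌊(11·149+74)/233⌋ − ⌊(10·149+74)/233⌋ = ⌊1713/233⌋ − ⌊1564/233⌋ = 7 − 6 = 1
n=11: ⌊(12·149+74)/233⌋ − ⌊(11·149+74)/233⌋ = ⌊1862/233⌋ − ⌊1713/233⌋ = 7 − 7 = 0
n=12: ⌊(13·149+74)/233⌋ − ⌊(12·149+74)/233⌋ = ⌊2011/233⌋ − ⌊1862/233⌋ = 8 − 7 = 1
n=13: ⌊(14·149+74)/233⌋ − ⌊(13·149+74)/233⌋ = ⌊2160/233⌋ − ⌊2011/233⌋ = 9 − 8 = 1
n=14: ⌊(15·149+74)/233⌋ − ⌊(14·149+74)/233⌋ = ⌊2309/233⌋ − ⌊2160/233⌋ = 9 − 9 = 0
n=15: ⌊(16·149+74)/233⌋ − ⌊(15·149+74)/233⌋ = ⌊2458/233⌋ − ⌊2309/233⌋ = 10 − 9 = 1
n=16: ⌊(17·149+74)/233⌋ − ⌊(16·149+74)/233⌋ = ⌊2607/233⌋ − ⌊2458/233⌋ = 11 − 10 = 1
n=17: ⌊(18·149+74)/233⌋ − ⌊(17·149+74)/233⌋ = ⌊2756/233⌋ − ⌊2607/233⌋ = 11 − 11 = 0
n=18: ⌊(19·149+74)/233⌋ − ⌊(18·149+74)/233⌋ = ⌊2905/233⌋ − ⌊2756/233⌋ = 12 − 11 = 1
n=19: ⌊(20·149+74)/233⌋ − ⌊(19·149+74)/233⌋ = ⌊3054/233⌋ − ⌊2905/233⌋ = 13 − 12 = 1
n=20: ⌊(21·149+74)/233⌋ − ⌊(20·149+74)/233⌋ = ⌊3203/233⌋ − ⌊3054/233⌋ = 13 − 13 = 0
n=21: ⌊(22·149+74)/233⌋ − ⌊(21·149+74)/233⌋ = ⌊3352/233⌋ − ⌊3203/233⌋ = 14 − 13 = 1
n=22: ⌊(23·149+74)/233⌋ − ⌊(22·149+74)/233⌋ = ⌊3501/233⌋ − ⌊3352/233⌋ = 15 − 14 = 1
n=23: ⌊(24·149+74)/233⌋ − ⌊(23·149+74)/233⌋ = ⌊3650/233⌋ − ⌊3501/233⌋ = 15 − 15 = 0
n=24: ⌊(25·149+74)/233⌋ − ⌊(24·149+74)/233⌋ = ⌊3799/233⌋ − ⌊3650/233⌋ = 16 − 15 = 1
n=25: ⌊(26·149+74)/233⌋ − ⌊(25·149+74)/233⌋ = ⌊3948/233⌋ − ⌊3799/233⌋ = 16 − 16 = 0
n=26: ⌊(27·149+74)/233⌋ − ⌊(26·149+74)/233⌋ = ⌊4097/233⌋ − ⌊3948/233⌋ = 17 − 16 = 1
n=27: ⌊(28·149+74)/233⌋ − ⌊(27·149+74)/233⌋ = ⌊4246/233⌋ − ⌊4097/233⌋ = 18 − 17 = 1
n=28: ⌊(29·149+74)/233⌋ − ⌊(28·149+74)/233⌋ = ⌊4395/233⌋ − ⌊4246/233⌋ = 18 − 18 = 0
n=29: ⌊(30·149+74)/233⌋ − ⌊(29·149+74)/233⌋ = ⌊4544/233⌋ − ⌊4395/233⌋ = 19 − 18 = 1
n=30: ⌊(31·149+74)/233⌋ − ⌊(30·149+74)/233⌋ = ⌊4693/233⌋ − ⌊4544/233⌋ = 20 − 19 = 1
n=31: ⌊(32·149+74)/233⌋ − ⌊(31·149+74)/233⌋ = ⌊4842/233⌋ − ⌊4693/233⌋ = 20 − 20 = 0
n=32: ⌊(33·149+74)/233⌋ − ⌊(32·149+74)/233⌋ = ⌊4991/233⌋ − ⌊4842/233⌋ = 21 − 20 = 1
n=33: ⌊(34·149+74)/233⌋ − ⌊(33·149+74)/233⌋ = ⌊5140/233⌋ − ⌊4991/233⌋ = 22 − 21 = 1
n=34: ⌊(35·149+74)/233⌋ − ⌊(34·149+74)/233⌋ = ⌊5289/233⌋ − ⌊5140/233⌋ = 22 − 22 = 0
n=35: ⌊(36·149+74)/233⌋ − ⌊(35·149+74)/233⌋ = ⌊5438/233⌋ − ⌊5289/233⌋ = 23 − 22 = 1
n=36: ⌊(37·149+74)/233⌋ − ⌊(36·149+74)/233⌋ = ⌊5587/233⌋ − ⌊5438/233⌋ = 23 − 23 = 0
n=37: ⌊(38·149+74)/233⌋ − ⌊(37·149+74)/233⌋ = ⌊5736/233⌋ − ⌊5587/233⌋ = 24 − 23 = 1
n=38: ⌊(39·149+74)/233⌋ − ⌊(38·149+74)/233⌋ = ⌊5885/233⌋ − ⌊5736/233⌋ = 25 − 24 = 1
n=39: ⌊(40·149+74)/233⌋ − ⌊(39·149+74)/233⌋ = ⌊6034/233⌋ − ⌊5885/233⌋ = 25 − 25 = 0
n=40: ⌊(41·149+74)/233⌋ − ⌊(40·149+74)/233⌋ = ⌊6183/233⌋ − ⌊6034/233⌋ = 26 − 25 = 1
n=41: ⌊(42·149+74)/233⌋ − ⌊(41·149+74)/233⌋ = ⌊6332/233⌋ − ⌊6183/233⌋ = 27 − 26 = 1
n=42: ⌊(43·149+74)/233⌋ − ⌊(42·149+74)/233⌋ = ⌊6481/233⌋ − ⌊6332/233⌋ = 27 − 27 = 0
n=43: ⌊(44·149+74)/233⌋ − ⌊(43·149+74)/233⌋ = ⌊6630/233⌋ − ⌊6481/233⌋ = 28 − 27 = 1
n=44: ⌊(45·149+74)/233⌋ − ⌊(44·149+74)/233⌋ = ⌊6779/233⌋ − ⌊6630/233⌋ = 29 − 28 = 1
n=45: ⌊(46·149+74)/233⌋ − ⌊(45·149+74)/233⌋ = ⌊6928/233⌋ − ⌊6779/233⌋ = 29 − 29 = 0
n=46: ⌊(47·149+74)/233⌋ − ⌊(46·149+74)/233⌋ = ⌊7077/233⌋ − ⌊6928/233⌋ = 30 − 29 = 1
n=47: ⌊(48·149+74)/233⌋ − ⌊(47·149+74)/233⌋ = ⌊7226/233⌋ − ⌊7077/233⌋ = 31 − 30 = 1
n=48: ⌊(49·149+74)/233⌋ − ⌊(48·149+74)/233⌋ = ⌊7375/233⌋ − ⌊7226/233⌋ = 31 − 31 = 0
n=49: ⌊(50·149+74)/233⌋ − ⌊(49·149+74)/233⌋ = ⌊7524/233⌋ − ⌊7375/233⌋ = 32 − 31 = 1
n=50: ⌊(51·149+74)/233⌋ − ⌊(50·149+74)/233⌋ = ⌊7673/233⌋ − ⌊7524/233⌋ = 32 − 32 = 0
n=51: ⌊(52·149+74)/233⌋ − ⌊(51·149+74)/233⌋ = ⌊7822/233⌋ − ⌊7673/233⌋ = 33 − 32 = 1
n=52: ⌊(53·149+74)/233⌋ − ⌊(52·149+74)/233⌋ = ⌊7971/233⌋ − ⌊7822/233⌋ = 34 − 33 = 1
n=53: ⌊(54·149+74)/233⌋ − ⌊(53·149+74)/233⌋ = ⌊8120/233⌋ − ⌊7971/233⌋ = 34 − 34 = 0
n=54: ⌊(55·149+74)/233⌋ − ⌊(54·149+74)/233⌋ = ⌊8269/233⌋ − ⌊8120/233⌋ = 35 − 34 = 1
n=55: ⌊(56·149+74)/233⌋ − ⌊(55·149+74)/233⌋ = ⌊8418/233⌋ − ⌊8269/233⌋ = 36 − 35 = 1
n=56: ⌊(57·149+74)/233⌋ − ⌊(56·149+74)/233⌋ = ⌊8567/233⌋ − ⌊8418/233⌋ = 36 − 36 = 0
n=57: ⌊(58·149+74)/233⌋ − ⌊(57·149+74)/233⌋ = ⌊8716/233⌋ − ⌊8567/233⌋ = 37 − 36 = 1
n=58: ⌊(59·149+74)/233⌋ − ⌊(58·149+74)/233⌋ = ⌊8865/233⌋ − ⌊8716/233⌋ = 38 − 37 = 1
n=59: ⌊(60·149+74)/233⌋ − ⌊(59·149+74)/233⌋ = ⌊9014/233⌋ − ⌊8865/233⌋ = 38 − 38 = 0
n=60: ⌊(61·149+74)/233⌋ − ⌊(60·149+74)/233⌋ = ⌊9163/233⌋ − ⌊9014/233⌋ = 39 − 38 = 1
n=61: ⌊(62·149+74)/233⌋ − ⌊(61·149+74)/233⌋ = ⌊9312/233⌋ − ⌊9163/233⌋ = 39 − 39 = 0
n=62: ⌊(63·149+74)/233⌋ − ⌊(62·149+74)/233⌋ = ⌊9461/233⌋ − ⌊9312/233⌋ = 40 − 39 = 1
n=63: ⌊(64·149+74)/233⌋ − ⌊(63·149+74)/233⌋ = ⌊9610/233⌋ − ⌊9461/233⌋ = 41 − 40 = 1
n=64: ⌊(65·149+74)/233⌋ − ⌊(64·149+74)/233⌋ = ⌊9759/233⌋ − ⌊9610/233⌋ = 41 − 41 = 0
n=65: ⌊(66·149+74)/233⌋ − ⌊(65·149+74)/233⌋ = ⌊9908/233⌋ − ⌊9759/233⌋ = 42 − 41 = 1
n=66: ⌊(67·149+74)/233⌋ − ⌊(66·149+74)/233⌋ = ⌊10057/233⌋ − ⌊9908/233⌋ = 43 − 42 = 1
n=67: ⌊(68·149+74)/233⌋ − ⌊(67·149+74)/233⌋ = ⌊10206/233⌋ − ⌊10057/233⌋ = 43 − 43 = 0
n=68: ⌊(69·149+74)/233⌋ − ⌊(68·149+74)/233⌋ = ⌊10355/233⌋ − ⌊10206/233⌋ = 44 − 43 = 1
n=69: ⌊(70·149+74)/233⌋ − ⌊(69·149+74)/233⌋ = ⌊10504/233⌋ − ⌊10355/233⌋ = 45 − 44 = 1


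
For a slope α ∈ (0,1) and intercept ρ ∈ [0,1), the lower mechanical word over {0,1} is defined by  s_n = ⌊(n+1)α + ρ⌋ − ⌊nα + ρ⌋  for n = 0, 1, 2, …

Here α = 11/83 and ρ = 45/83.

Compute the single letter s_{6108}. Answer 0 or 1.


0

(n+1)α + ρ = (6109·11 + 45) / 83 = 67244/83
nα + ρ     = (6108·11 + 45) / 83 = 67233/83
⌊67244/83⌋ = 810,  ⌊67233/83⌋ = 810
s_{6108} = 810 − 810 = 0


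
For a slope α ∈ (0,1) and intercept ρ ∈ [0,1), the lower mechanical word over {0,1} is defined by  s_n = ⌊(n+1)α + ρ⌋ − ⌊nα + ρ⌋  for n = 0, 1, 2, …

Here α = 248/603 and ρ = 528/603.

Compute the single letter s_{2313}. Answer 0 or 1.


(n+1)α + ρ = (2314·248 + 528) / 603 = 574400/603
nα + ρ     = (2313·248 + 528) / 603 = 574152/603
⌊574400/603⌋ = 952,  ⌊574152/603⌋ = 952
s_{2313} = 952 − 952 = 0

0


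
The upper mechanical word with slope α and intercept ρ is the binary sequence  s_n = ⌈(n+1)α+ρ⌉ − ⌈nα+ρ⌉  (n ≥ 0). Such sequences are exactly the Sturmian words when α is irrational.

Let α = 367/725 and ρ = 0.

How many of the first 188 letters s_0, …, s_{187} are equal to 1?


96

#1s = Σ_{n=0}^{187} s_n = Σ_{n=0}^{187} (⌈(n+1)α+ρ⌉ − ⌈nα+ρ⌉)
the sum telescopes: every ⌈nα+ρ⌉ with 0 < n < 188 appears once with + and once with −, leaving ⌈188α+ρ⌉ − ⌈0·α+ρ⌉
188α + ρ = (188·367) / 725 = 68996/725
ρ = 0/725
⌈68996/725⌉ = 96,  ⌈0/725⌉ = 0
#1s = 96 − 0 = 96


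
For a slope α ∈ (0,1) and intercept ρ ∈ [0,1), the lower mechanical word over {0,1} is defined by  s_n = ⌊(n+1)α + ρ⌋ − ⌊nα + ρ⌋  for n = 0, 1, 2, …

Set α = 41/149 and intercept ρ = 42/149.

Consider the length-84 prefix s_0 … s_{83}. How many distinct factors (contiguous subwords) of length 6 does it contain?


7

t_n = ⌊(n·41+42)/149⌋ for n = 0 … 84:
  n=0…9: ⌊42/149⌋=0 ⌊83/149⌋=0 ⌊124/149⌋=0 ⌊165/149⌋=1 ⌊206/149⌋=1 ⌊247/149⌋=1 ⌊288/149⌋=1 ⌊329/149⌋=2 ⌊370/149⌋=2 ⌊411/149⌋=2
  n=10…19: ⌊452/149⌋=3 ⌊493/149⌋=3 ⌊534/149⌋=3 ⌊575/149⌋=3 ⌊616/149⌋=4 ⌊657/149⌋=4 ⌊698/149⌋=4 ⌊739/149⌋=4 ⌊780/149⌋=5 ⌊821/149⌋=5
  n=20…29: ⌊862/149⌋=5 ⌊903/149⌋=6 ⌊944/149⌋=6 ⌊985/149⌋=6 ⌊1026/149⌋=6 ⌊1067/149⌋=7 ⌊1108/149⌋=7 ⌊1149/149⌋=7 ⌊1190/149⌋=7 ⌊1231/149⌋=8
  n=30…39: ⌊1272/149⌋=8 ⌊1313/149⌋=8 ⌊1354/149⌋=9 ⌊1395/149⌋=9 ⌊1436/149⌋=9 ⌊1477/149⌋=9 ⌊1518/149⌋=10 ⌊1559/149⌋=10 ⌊1600/149⌋=10 ⌊1641/149⌋=11
  n=40…49: ⌊1682/149⌋=11 ⌊1723/149⌋=11 ⌊1764/149⌋=11 ⌊1805/149⌋=12 ⌊1846/149⌋=12 ⌊1887/149⌋=12 ⌊1928/149⌋=12 ⌊1969/149⌋=13 ⌊2010/149⌋=13 ⌊2051/149⌋=13
  n=50…59: ⌊2092/149⌋=14 ⌊2133/149⌋=14 ⌊2174/149⌋=14 ⌊2215/149⌋=14 ⌊2256/149⌋=15 ⌊2297/149⌋=15 ⌊2338/149⌋=15 ⌊2379/149⌋=15 ⌊2420/149⌋=16 ⌊2461/149⌋=16
  n=60…69: ⌊2502/149⌋=16 ⌊2543/149⌋=17 ⌊2584/149⌋=17 ⌊2625/149⌋=17 ⌊2666/149⌋=17 ⌊2707/149⌋=18 ⌊2748/149⌋=18 ⌊2789/149⌋=18 ⌊2830/149⌋=18 ⌊2871/149⌋=19
  n=70…79: ⌊2912/149⌋=19 ⌊2953/149⌋=19 ⌊2994/149⌋=20 ⌊3035/149⌋=20 ⌊3076/149⌋=20 ⌊3117/149⌋=20 ⌊3158/149⌋=21 ⌊3199/149⌋=21 ⌊3240/149⌋=21 ⌊3281/149⌋=22
  n=80…84: ⌊3322/149⌋=22 ⌊3363/149⌋=22 ⌊3404/149⌋=22 ⌊3445/149⌋=23 ⌊3486/149⌋=23
s_n = t_(n+1) − t_n for n = 0 … 83 gives
prefix = 001000100100010001001000100010010001001000100010010001000100100010001001000100100010
slide a length-6 window over [0..5] … [78..83] (79 windows); first occurrence of each distinct factor:
  [  0..  5] 001000
  [  1..  6] 010001
  [  2..  7] 100010
  [  3..  8] 000100
  [  4..  9] 001001
  [  5.. 10] 010010
  [  6.. 11] 100100
  (the other 72 windows repeat one of these)
distinct factors: {000100, 001000, 001001, 010001, 010010, 100010, 100100}
count = 7  (Sturmian bound for length 6 is 7)


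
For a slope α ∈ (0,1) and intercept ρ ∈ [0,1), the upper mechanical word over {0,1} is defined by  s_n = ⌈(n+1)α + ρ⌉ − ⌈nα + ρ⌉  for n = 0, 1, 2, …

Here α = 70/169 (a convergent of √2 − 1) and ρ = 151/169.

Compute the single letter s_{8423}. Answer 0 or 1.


1

(n+1)α + ρ = (8424·70 + 151) / 169 = 589831/169
nα + ρ     = (8423·70 + 151) / 169 = 589761/169
⌈589831/169⌉ = 3491,  ⌈589761/169⌉ = 3490
s_{8423} = 3491 − 3490 = 1


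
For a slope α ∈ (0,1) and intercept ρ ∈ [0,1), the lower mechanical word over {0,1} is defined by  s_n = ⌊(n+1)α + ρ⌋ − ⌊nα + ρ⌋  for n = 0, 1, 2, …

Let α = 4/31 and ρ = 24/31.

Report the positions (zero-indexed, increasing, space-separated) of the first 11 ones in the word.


1 9 17 24 32 40 48 55 63 71 79

n=0: ⌊28/31⌋−⌊24/31⌋ = 0−0 = 0
n=1: ⌊32/31⌋−⌊28/31⌋ = 1−0 = 1  ← one
n=2: ⌊36/31⌋−⌊32/31⌋ = 1−1 = 0
n=3: ⌊40/31⌋−⌊36/31⌋ = 1−1 = 0
  …
n=9: ⌊64/31⌋−⌊60/31⌋ = 2−1 = 1  ← one
n=10: ⌊68/31⌋−⌊64/31⌋ = 2−2 = 0
n=11: ⌊72/31⌋−⌊68/31⌋ = 2−2 = 0
  …
n=17: ⌊96/31⌋−⌊92/31⌋ = 3−2 = 1  ← one
n=18: ⌊100/31⌋−⌊96/31⌋ = 3−3 = 0
n=19: ⌊104/31⌋−⌊100/31⌋ = 3−3 = 0
  …
n=24: ⌊124/31⌋−⌊120/31⌋ = 4−3 = 1  ← one
n=25: ⌊128/31⌋−⌊124/31⌋ = 4−4 = 0
n=26: ⌊132/31⌋−⌊128/31⌋ = 4−4 = 0
  …
n=32: ⌊156/31⌋−⌊152/31⌋ = 5−4 = 1  ← one
n=33: ⌊160/31⌋−⌊156/31⌋ = 5−5 = 0
n=34: ⌊164/31⌋−⌊160/31⌋ = 5−5 = 0
  …
n=40: ⌊188/31⌋−⌊184/31⌋ = 6−5 = 1  ← one
n=41: ⌊192/31⌋−⌊188/31⌋ = 6−6 = 0
n=42: ⌊196/31⌋−⌊192/31⌋ = 6−6 = 0
  …
n=48: ⌊220/31⌋−⌊216/31⌋ = 7−6 = 1  ← one
n=49: ⌊224/31⌋−⌊220/31⌋ = 7−7 = 0
n=50: ⌊228/31⌋−⌊224/31⌋ = 7−7 = 0
  …
n=55: ⌊248/31⌋−⌊244/31⌋ = 8−7 = 1  ← one
n=56: ⌊252/31⌋−⌊248/31⌋ = 8−8 = 0
n=57: ⌊256/31⌋−⌊252/31⌋ = 8−8 = 0
  …
n=63: ⌊280/31⌋−⌊276/31⌋ = 9−8 = 1  ← one
n=64: ⌊284/31⌋−⌊280/31⌋ = 9−9 = 0
n=65: ⌊288/31⌋−⌊284/31⌋ = 9−9 = 0
  …
n=71: ⌊312/31⌋−⌊308/31⌋ = 10−9 = 1  ← one
n=72: ⌊316/31⌋−⌊312/31⌋ = 10−10 = 0
n=73: ⌊320/31⌋−⌊316/31⌋ = 10−10 = 0
  …
n=79: ⌊344/31⌋−⌊340/31⌋ = 11−10 = 1  ← one
positions of the first 11 ones: 1 9 17 24 32 40 48 55 63 71 79


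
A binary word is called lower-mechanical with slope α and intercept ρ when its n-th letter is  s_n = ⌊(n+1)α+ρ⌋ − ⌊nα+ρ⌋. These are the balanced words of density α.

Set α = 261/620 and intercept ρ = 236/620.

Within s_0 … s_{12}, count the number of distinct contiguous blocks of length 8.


6

t_n = ⌊(n·261+236)/620⌋ for n = 0 … 13:
  n=0…9: ⌊236/620⌋=0 ⌊497/620⌋=0 ⌊758/620⌋=1 ⌊1019/620⌋=1 ⌊1280/620⌋=2 ⌊1541/620⌋=2 ⌊1802/620⌋=2 ⌊2063/620⌋=3 ⌊2324/620⌋=3 ⌊2585/620⌋=4
  n=10…13: ⌊2846/620⌋=4 ⌊3107/620⌋=5 ⌊3368/620⌋=5 ⌊3629/620⌋=5
s_n = t_(n+1) − t_n for n = 0 … 12 gives
prefix = 0101001010100
slide a length-8 window over [0..7] … [5..12] (6 windows); first occurrence of each distinct factor:
  [  0..  7] 01010010
  [  1..  8] 10100101
  [  2..  9] 01001010
  [  3.. 10] 10010101
  [  4.. 11] 00101010
  [  5.. 12] 01010100
distinct factors: {00101010, 01001010, 01010010, 01010100, 10010101, 10100101}
count = 6  (Sturmian bound for length 8 is 9)


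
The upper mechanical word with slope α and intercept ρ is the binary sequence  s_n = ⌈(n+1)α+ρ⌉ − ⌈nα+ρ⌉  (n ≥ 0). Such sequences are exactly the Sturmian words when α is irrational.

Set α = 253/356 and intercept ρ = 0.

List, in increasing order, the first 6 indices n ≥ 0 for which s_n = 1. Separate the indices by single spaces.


n=0: ⌈253/356⌉−⌈0/356⌉ = 1−0 = 1  ← one
n=1: ⌈506/356⌉−⌈253/356⌉ = 2−1 = 1  ← one
n=2: ⌈759/356⌉−⌈506/356⌉ = 3−2 = 1  ← one
n=3: ⌈1012/356⌉−⌈759/356⌉ = 3−3 = 0
n=4: ⌈1265/356⌉−⌈1012/356⌉ = 4−3 = 1  ← one
n=5: ⌈1518/356⌉−⌈1265/356⌉ = 5−4 = 1  ← one
n=6: ⌈1771/356⌉−⌈1518/356⌉ = 5−5 = 0
n=7: ⌈2024/356⌉−⌈1771/356⌉ = 6−5 = 1  ← one
positions of the first 6 ones: 0 1 2 4 5 7

0 1 2 4 5 7


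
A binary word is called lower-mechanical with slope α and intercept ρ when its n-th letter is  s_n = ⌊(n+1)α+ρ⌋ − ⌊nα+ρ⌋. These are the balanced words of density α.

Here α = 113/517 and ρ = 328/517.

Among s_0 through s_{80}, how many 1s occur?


18

#1s = Σ_{n=0}^{80} s_n = Σ_{n=0}^{80} (⌊(n+1)α+ρ⌋ − ⌊nα+ρ⌋)
the sum telescopes: every ⌊nα+ρ⌋ with 0 < n < 81 appears once with + and once with −, leaving ⌊81α+ρ⌋ − ⌊0·α+ρ⌋
81α + ρ = (81·113 + 328) / 517 = 9481/517
ρ = 328/517
⌊9481/517⌋ = 18,  ⌊328/517⌋ = 0
#1s = 18 − 0 = 18


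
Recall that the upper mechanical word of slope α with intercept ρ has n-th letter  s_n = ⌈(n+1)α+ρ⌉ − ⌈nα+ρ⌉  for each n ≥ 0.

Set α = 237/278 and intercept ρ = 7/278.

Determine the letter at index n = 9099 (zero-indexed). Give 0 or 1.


(n+1)α + ρ = (9100·237 + 7) / 278 = 2156707/278
nα + ρ     = (9099·237 + 7) / 278 = 2156470/278
⌈2156707/278⌉ = 7758,  ⌈2156470/278⌉ = 7758
s_{9099} = 7758 − 7758 = 0

0


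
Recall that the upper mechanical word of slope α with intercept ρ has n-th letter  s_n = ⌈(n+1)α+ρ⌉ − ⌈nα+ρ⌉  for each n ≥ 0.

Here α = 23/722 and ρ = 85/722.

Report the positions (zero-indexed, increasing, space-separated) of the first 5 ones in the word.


27 59 90 121 153

n=0: ⌈108/722⌉−⌈85/722⌉ = 1−1 = 0
n=1: ⌈131/722⌉−⌈108/722⌉ = 1−1 = 0
  …
n=27: ⌈729/722⌉−⌈706/722⌉ = 2−1 = 1  ← one
n=28: ⌈752/722⌉−⌈729/722⌉ = 2−2 = 0
n=29: ⌈775/722⌉−⌈752/722⌉ = 2−2 = 0
  …
n=59: ⌈1465/722⌉−⌈1442/722⌉ = 3−2 = 1  ← one
n=60: ⌈1488/722⌉−⌈1465/722⌉ = 3−3 = 0
n=61: ⌈1511/722⌉−⌈1488/722⌉ = 3−3 = 0
  …
n=90: ⌈2178/722⌉−⌈2155/722⌉ = 4−3 = 1  ← one
n=91: ⌈2201/722⌉−⌈2178/722⌉ = 4−4 = 0
n=92: ⌈2224/722⌉−⌈2201/722⌉ = 4−4 = 0
  …
n=121: ⌈2891/722⌉−⌈2868/722⌉ = 5−4 = 1  ← one
n=122: ⌈2914/722⌉−⌈2891/722⌉ = 5−5 = 0
n=123: ⌈2937/722⌉−⌈2914/722⌉ = 5−5 = 0
  …
n=153: ⌈3627/722⌉−⌈3604/722⌉ = 6−5 = 1  ← one
positions of the first 5 ones: 27 59 90 121 153


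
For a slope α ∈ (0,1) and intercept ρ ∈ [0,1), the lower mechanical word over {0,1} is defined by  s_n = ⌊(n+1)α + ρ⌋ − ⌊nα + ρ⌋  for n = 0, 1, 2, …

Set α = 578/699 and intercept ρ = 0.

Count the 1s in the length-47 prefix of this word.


38

#1s = Σ_{n=0}^{46} s_n = Σ_{n=0}^{46} (⌊(n+1)α+ρ⌋ − ⌊nα+ρ⌋)
the sum telescopes: every ⌊nα+ρ⌋ with 0 < n < 47 appears once with + and once with −, leaving ⌊47α+ρ⌋ − ⌊0·α+ρ⌋
47α + ρ = (47·578) / 699 = 27166/699
ρ = 0/699
⌊27166/699⌋ = 38,  ⌊0/699⌋ = 0
#1s = 38 − 0 = 38


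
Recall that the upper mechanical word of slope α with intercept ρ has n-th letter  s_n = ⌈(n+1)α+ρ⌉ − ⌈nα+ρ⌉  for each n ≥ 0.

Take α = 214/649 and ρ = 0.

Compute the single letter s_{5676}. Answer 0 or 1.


0

(n+1)α + ρ = (5677·214) / 649 = 1214878/649
nα + ρ     = (5676·214) / 649 = 1214664/649
⌈1214878/649⌉ = 1872,  ⌈1214664/649⌉ = 1872
s_{5676} = 1872 − 1872 = 0


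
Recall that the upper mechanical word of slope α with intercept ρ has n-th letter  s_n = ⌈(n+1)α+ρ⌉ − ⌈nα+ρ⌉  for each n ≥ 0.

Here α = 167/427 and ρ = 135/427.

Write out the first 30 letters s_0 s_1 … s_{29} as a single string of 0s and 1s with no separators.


n=0: ⌈(1·167+135)/427⌉ − ⌈(0·167+135)/427⌉ = ⌈302/427⌉ − ⌈135/427⌉ = 1 − 1 = 0
n=1: ⌈(2·167+135)/427⌉ − ⌈(1·167+135)/427⌉ = ⌈469/427⌉ − ⌈302/427⌉ = 2 − 1 = 1
n=2: ⌈(3·167+135)/427⌉ − ⌈(2·167+135)/427⌉ = ⌈636/427⌉ − ⌈469/427⌉ = 2 − 2 = 0
n=3: ⌈(4·167+135)/427⌉ − ⌈(3·167+135)/427⌉ = ⌈803/427⌉ − ⌈636/427⌉ = 2 − 2 = 0
n=4: ⌈(5·167+135)/427⌉ − ⌈(4·167+135)/427⌉ = ⌈970/427⌉ − ⌈803/427⌉ = 3 − 2 = 1
n=5: ⌈(6·167+135)/427⌉ − ⌈(5·167+135)/427⌉ = ⌈1137/427⌉ − ⌈970/427⌉ = 3 − 3 = 0
n=6: ⌈(7·167+135)/427⌉ − ⌈(6·167+135)/427⌉ = ⌈1304/427⌉ − ⌈1137/427⌉ = 4 − 3 = 1
n=7: ⌈(8·167+135)/427⌉ − ⌈(7·167+135)/427⌉ = ⌈1471/427⌉ − ⌈1304/427⌉ = 4 − 4 = 0
n=8: ⌈(9·167+135)/427⌉ − ⌈(8·167+135)/427⌉ = ⌈1638/427⌉ − ⌈1471/427⌉ = 4 − 4 = 0
n=9: ⌈(10·167+135)/427⌉ − ⌈(9·167+135)/427⌉ = ⌈1805/427⌉ − ⌈1638/427⌉ = 5 − 4 = 1
n=10: ⌈(11·167+135)/427⌉ − ⌈(10·167+135)/427⌉ = ⌈1972/427⌉ − ⌈1805/427⌉ = 5 − 5 = 0
n=11: ⌈(12·167+135)/427⌉ − ⌈(11·167+135)/427⌉ = ⌈2139/427⌉ − ⌈1972/427⌉ = 6 − 5 = 1
n=12: ⌈(13·167+135)/427⌉ − ⌈(12·167+135)/427⌉ = ⌈2306/427⌉ − ⌈2139/427⌉ = 6 − 6 = 0
n=13: ⌈(14·167+135)/427⌉ − ⌈(13·167+135)/427⌉ = ⌈2473/427⌉ − ⌈2306/427⌉ = 6 − 6 = 0
n=14: ⌈(15·167+135)/427⌉ − ⌈(14·167+135)/427⌉ = ⌈2640/427⌉ − ⌈2473/427⌉ = 7 − 6 = 1
n=15: ⌈(16·167+135)/427⌉ − ⌈(15·167+135)/427⌉ = ⌈2807/427⌉ − ⌈2640/427⌉ = 7 − 7 = 0
n=16: ⌈(17·167+135)/427⌉ − ⌈(16·167+135)/427⌉ = ⌈2974/427⌉ − ⌈2807/427⌉ = 7 − 7 = 0
n=17: ⌈(18·167+135)/427⌉ − ⌈(17·167+135)/427⌉ = ⌈3141/427⌉ − ⌈2974/427⌉ = 8 − 7 = 1
n=18: ⌈(19·167+135)/427⌉ − ⌈(18·167+135)/427⌉ = ⌈3308/427⌉ − ⌈3141/427⌉ = 8 − 8 = 0
n=19: ⌈(20·167+135)/427⌉ − ⌈(19·167+135)/427⌉ = ⌈3475/427⌉ − ⌈3308/427⌉ = 9 − 8 = 1
n=20: ⌈(21·167+135)/427⌉ − ⌈(20·167+135)/427⌉ = ⌈3642/427⌉ − ⌈3475/427⌉ = 9 − 9 = 0
n=21: ⌈(22·167+135)/427⌉ − ⌈(21·167+135)/427⌉ = ⌈3809/427⌉ − ⌈3642/427⌉ = 9 − 9 = 0
n=22: ⌈(23·167+135)/427⌉ − ⌈(22·167+135)/427⌉ = ⌈3976/427⌉ − ⌈3809/427⌉ = 10 − 9 = 1
n=23: ⌈(24·167+135)/427⌉ − ⌈(23·167+135)/427⌉ = ⌈4143/427⌉ − ⌈3976/427⌉ = 10 − 10 = 0
n=24: ⌈(25·167+135)/427⌉ − ⌈(24·167+135)/427⌉ = ⌈4310/427⌉ − ⌈4143/427⌉ = 11 − 10 = 1
n=25: ⌈(26·167+135)/427⌉ − ⌈(25·167+135)/427⌉ = ⌈4477/427⌉ − ⌈4310/427⌉ = 11 − 11 = 0
n=26: ⌈(27·167+135)/427⌉ − ⌈(26·167+135)/427⌉ = ⌈4644/427⌉ − ⌈4477/427⌉ = 11 − 11 = 0
n=27: ⌈(28·167+135)/427⌉ − ⌈(27·167+135)/427⌉ = ⌈4811/427⌉ − ⌈4644/427⌉ = 12 − 11 = 1
n=28: ⌈(29·167+135)/427⌉ − ⌈(28·167+135)/427⌉ = ⌈4978/427⌉ − ⌈4811/427⌉ = 12 − 12 = 0
n=29: ⌈(30·167+135)/427⌉ − ⌈(29·167+135)/427⌉ = ⌈5145/427⌉ − ⌈4978/427⌉ = 13 − 12 = 1

010010100101001001010010100101


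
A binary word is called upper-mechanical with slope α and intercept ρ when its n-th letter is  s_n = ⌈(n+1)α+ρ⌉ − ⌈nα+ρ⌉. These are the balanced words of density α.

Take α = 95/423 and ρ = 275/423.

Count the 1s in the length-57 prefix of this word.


#1s = Σ_{n=0}^{56} s_n = Σ_{n=0}^{56} (⌈(n+1)α+ρ⌉ − ⌈nα+ρ⌉)
the sum telescopes: every ⌈nα+ρ⌉ with 0 < n < 57 appears once with + and once with −, leaving ⌈57α+ρ⌉ − ⌈0·α+ρ⌉
57α + ρ = (57·95 + 275) / 423 = 5690/423
ρ = 275/423
⌈5690/423⌉ = 14,  ⌈275/423⌉ = 1
#1s = 14 − 1 = 13

13


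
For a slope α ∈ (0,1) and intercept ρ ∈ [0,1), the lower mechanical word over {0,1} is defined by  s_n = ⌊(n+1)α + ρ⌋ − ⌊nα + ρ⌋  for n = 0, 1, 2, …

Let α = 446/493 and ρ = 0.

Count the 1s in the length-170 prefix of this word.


153

#1s = Σ_{n=0}^{169} s_n = Σ_{n=0}^{169} (⌊(n+1)α+ρ⌋ − ⌊nα+ρ⌋)
the sum telescopes: every ⌊nα+ρ⌋ with 0 < n < 170 appears once with + and once with −, leaving ⌊170α+ρ⌋ − ⌊0·α+ρ⌋
170α + ρ = (170·446) / 493 = 75820/493
ρ = 0/493
⌊75820/493⌋ = 153,  ⌊0/493⌋ = 0
#1s = 153 − 0 = 153


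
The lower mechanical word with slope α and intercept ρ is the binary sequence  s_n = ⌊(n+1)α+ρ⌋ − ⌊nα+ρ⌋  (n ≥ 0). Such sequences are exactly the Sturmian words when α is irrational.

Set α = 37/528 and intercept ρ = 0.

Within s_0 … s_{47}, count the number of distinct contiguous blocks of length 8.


9

t_n = ⌊(n·37)/528⌋ for n = 0 … 48:
  n=0…9: ⌊0/528⌋=0 ⌊37/528⌋=0 ⌊74/528⌋=0 ⌊111/528⌋=0 ⌊148/528⌋=0 ⌊185/528⌋=0 ⌊222/528⌋=0 ⌊259/528⌋=0 ⌊296/528⌋=0 ⌊333/528⌋=0
  n=10…19: ⌊370/528⌋=0 ⌊407/528⌋=0 ⌊444/528⌋=0 ⌊481/528⌋=0 ⌊518/528⌋=0 ⌊555/528⌋=1 ⌊592/528⌋=1 ⌊629/528⌋=1 ⌊666/528⌋=1 ⌊703/528⌋=1
  n=20…29: ⌊740/528⌋=1 ⌊777/528⌋=1 ⌊814/528⌋=1 ⌊851/528⌋=1 ⌊888/528⌋=1 ⌊925/528⌋=1 ⌊962/528⌋=1 ⌊999/528⌋=1 ⌊1036/528⌋=1 ⌊1073/528⌋=2
  n=30…39: ⌊1110/528⌋=2 ⌊1147/528⌋=2 ⌊1184/528⌋=2 ⌊1221/528⌋=2 ⌊1258/528⌋=2 ⌊1295/528⌋=2 ⌊1332/528⌋=2 ⌊1369/528⌋=2 ⌊1406/528⌋=2 ⌊1443/528⌋=2
  n=40…48: ⌊1480/528⌋=2 ⌊1517/528⌋=2 ⌊1554/528⌋=2 ⌊1591/528⌋=3 ⌊1628/528⌋=3 ⌊1665/528⌋=3 ⌊1702/528⌋=3 ⌊1739/528⌋=3 ⌊1776/528⌋=3
s_n = t_(n+1) − t_n for n = 0 … 47 gives
prefix = 000000000000001000000000000010000000000000100000
slide a length-8 window over [0..7] … [40..47] (41 windows); first occurrence of each distinct factor:
  [  0..  7] 00000000
  [  7.. 14] 00000001
  [  8.. 15] 00000010
  [  9.. 16] 00000100
  [ 10.. 17] 00001000
  [ 11.. 18] 00010000
  [ 12.. 19] 00100000
  [ 13.. 20] 01000000
  [ 14.. 21] 10000000
  (the other 32 windows repeat one of these)
distinct factors: {00000000, 00000001, 00000010, 00000100, 00001000, 00010000, 00100000, 01000000, 10000000}
count = 9  (Sturmian bound for length 8 is 9)


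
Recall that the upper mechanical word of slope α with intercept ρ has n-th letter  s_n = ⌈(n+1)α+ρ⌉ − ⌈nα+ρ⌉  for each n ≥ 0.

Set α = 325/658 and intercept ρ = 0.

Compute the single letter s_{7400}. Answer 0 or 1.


0

(n+1)α + ρ = (7401·325) / 658 = 2405325/658
nα + ρ     = (7400·325) / 658 = 2405000/658
⌈2405325/658⌉ = 3656,  ⌈2405000/658⌉ = 3656
s_{7400} = 3656 − 3656 = 0


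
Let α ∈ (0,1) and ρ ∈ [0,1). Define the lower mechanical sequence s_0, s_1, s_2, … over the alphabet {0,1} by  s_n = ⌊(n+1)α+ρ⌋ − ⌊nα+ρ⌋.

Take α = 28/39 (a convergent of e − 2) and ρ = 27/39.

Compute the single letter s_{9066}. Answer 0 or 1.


1

(n+1)α + ρ = (9067·28 + 27) / 39 = 253903/39
nα + ρ     = (9066·28 + 27) / 39 = 253875/39
⌊253903/39⌋ = 6510,  ⌊253875/39⌋ = 6509
s_{9066} = 6510 − 6509 = 1


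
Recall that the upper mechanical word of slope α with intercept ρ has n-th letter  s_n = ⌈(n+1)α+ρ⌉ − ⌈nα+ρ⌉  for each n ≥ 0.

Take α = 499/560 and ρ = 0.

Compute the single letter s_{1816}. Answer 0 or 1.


1

(n+1)α + ρ = (1817·499) / 560 = 906683/560
nα + ρ     = (1816·499) / 560 = 906184/560
⌈906683/560⌉ = 1620,  ⌈906184/560⌉ = 1619
s_{1816} = 1620 − 1619 = 1


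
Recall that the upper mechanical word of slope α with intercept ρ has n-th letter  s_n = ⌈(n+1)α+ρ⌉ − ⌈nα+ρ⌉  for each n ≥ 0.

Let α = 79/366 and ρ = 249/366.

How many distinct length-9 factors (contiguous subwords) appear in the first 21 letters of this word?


10

t_n = ⌈(n·79+249)/366⌉ for n = 0 … 21:
  n=0…9: ⌈249/366⌉=1 ⌈328/366⌉=1 ⌈407/366⌉=2 ⌈486/366⌉=2 ⌈565/366⌉=2 ⌈644/366⌉=2 ⌈723/366⌉=2 ⌈802/366⌉=3 ⌈881/366⌉=3 ⌈960/366⌉=3
  n=10…19: ⌈1039/366⌉=3 ⌈1118/366⌉=4 ⌈1197/366⌉=4 ⌈1276/366⌉=4 ⌈1355/366⌉=4 ⌈1434/366⌉=4 ⌈1513/366⌉=5 ⌈1592/366⌉=5 ⌈1671/366⌉=5 ⌈1750/366⌉=5
  n=20…21: ⌈1829/366⌉=5 ⌈1908/366⌉=6
s_n = t_(n+1) − t_n for n = 0 … 20 gives
prefix = 010000100010000100001
slide a length-9 window over [0..8] … [12..20] (13 windows); first occurrence of each distinct factor:
  [  0..  8] 010000100
  [  1..  9] 100001000
  [  2.. 10] 000010001
  [  3.. 11] 000100010
  [  4.. 12] 001000100
  [  5.. 13] 010001000
  [  6.. 14] 100010000
  [  7.. 15] 000100001
  [  8.. 16] 001000010
  [ 11.. 19] 000010000
  (the other 3 windows repeat one of these)
distinct factors: {000010000, 000010001, 000100001, 000100010, 001000010, 001000100, 010000100, 010001000, 100001000, 100010000}
count = 10  (Sturmian bound for length 9 is 10)


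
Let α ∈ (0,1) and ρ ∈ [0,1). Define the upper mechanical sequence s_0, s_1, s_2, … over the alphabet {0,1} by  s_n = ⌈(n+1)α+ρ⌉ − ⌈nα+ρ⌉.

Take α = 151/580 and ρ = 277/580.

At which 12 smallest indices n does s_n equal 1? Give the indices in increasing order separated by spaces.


n=0: ⌈428/580⌉−⌈277/580⌉ = 1−1 = 0
n=1: ⌈579/580⌉−⌈428/580⌉ = 1−1 = 0
n=2: ⌈730/580⌉−⌈579/580⌉ = 2−1 = 1  ← one
n=3: ⌈881/580⌉−⌈730/580⌉ = 2−2 = 0
n=4: ⌈1032/580⌉−⌈881/580⌉ = 2−2 = 0
n=5: ⌈1183/580⌉−⌈1032/580⌉ = 3−2 = 1  ← one
n=6: ⌈1334/580⌉−⌈1183/580⌉ = 3−3 = 0
n=7: ⌈1485/580⌉−⌈1334/580⌉ = 3−3 = 0
n=8: ⌈1636/580⌉−⌈1485/580⌉ = 3−3 = 0
n=9: ⌈1787/580⌉−⌈1636/580⌉ = 4−3 = 1  ← one
n=10: ⌈1938/580⌉−⌈1787/580⌉ = 4−4 = 0
n=11: ⌈2089/580⌉−⌈1938/580⌉ = 4−4 = 0
n=12: ⌈2240/580⌉−⌈2089/580⌉ = 4−4 = 0
n=13: ⌈2391/580⌉−⌈2240/580⌉ = 5−4 = 1  ← one
n=14: ⌈2542/580⌉−⌈2391/580⌉ = 5−5 = 0
n=15: ⌈2693/580⌉−⌈2542/580⌉ = 5−5 = 0
n=16: ⌈2844/580⌉−⌈2693/580⌉ = 5−5 = 0
n=17: ⌈2995/580⌉−⌈2844/580⌉ = 6−5 = 1  ← one
n=18: ⌈3146/580⌉−⌈2995/580⌉ = 6−6 = 0
n=19: ⌈3297/580⌉−⌈3146/580⌉ = 6−6 = 0
n=20: ⌈3448/580⌉−⌈3297/580⌉ = 6−6 = 0
n=21: ⌈3599/580⌉−⌈3448/580⌉ = 7−6 = 1  ← one
n=22: ⌈3750/580⌉−⌈3599/580⌉ = 7−7 = 0
n=23: ⌈3901/580⌉−⌈3750/580⌉ = 7−7 = 0
n=24: ⌈4052/580⌉−⌈3901/580⌉ = 7−7 = 0
n=25: ⌈4203/580⌉−⌈4052/580⌉ = 8−7 = 1  ← one
n=26: ⌈4354/580⌉−⌈4203/580⌉ = 8−8 = 0
n=27: ⌈4505/580⌉−⌈4354/580⌉ = 8−8 = 0
n=28: ⌈4656/580⌉−⌈4505/580⌉ = 9−8 = 1  ← one
n=29: ⌈4807/580⌉−⌈4656/580⌉ = 9−9 = 0
n=30: ⌈4958/580⌉−⌈4807/580⌉ = 9−9 = 0
n=31: ⌈5109/580⌉−⌈4958/580⌉ = 9−9 = 0
n=32: ⌈5260/580⌉−⌈5109/580⌉ = 10−9 = 1  ← one
n=33: ⌈5411/580⌉−⌈5260/580⌉ = 10−10 = 0
n=34: ⌈5562/580⌉−⌈5411/580⌉ = 10−10 = 0
n=35: ⌈5713/580⌉−⌈5562/580⌉ = 10−10 = 0
n=36: ⌈5864/580⌉−⌈5713/580⌉ = 11−10 = 1  ← one
n=37: ⌈6015/580⌉−⌈5864/580⌉ = 11−11 = 0
n=38: ⌈6166/580⌉−⌈6015/580⌉ = 11−11 = 0
n=39: ⌈6317/580⌉−⌈6166/580⌉ = 11−11 = 0
n=40: ⌈6468/580⌉−⌈6317/580⌉ = 12−11 = 1  ← one
n=41: ⌈6619/580⌉−⌈6468/580⌉ = 12−12 = 0
n=42: ⌈6770/580⌉−⌈6619/580⌉ = 12−12 = 0
n=43: ⌈6921/580⌉−⌈6770/580⌉ = 12−12 = 0
n=44: ⌈7072/580⌉−⌈6921/580⌉ = 13−12 = 1  ← one
positions of the first 12 ones: 2 5 9 13 17 21 25 28 32 36 40 44

2 5 9 13 17 21 25 28 32 36 40 44


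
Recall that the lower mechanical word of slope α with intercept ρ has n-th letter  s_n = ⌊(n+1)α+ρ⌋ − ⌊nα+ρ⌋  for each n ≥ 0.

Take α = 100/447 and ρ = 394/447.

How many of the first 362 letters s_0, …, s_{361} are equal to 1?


#1s = Σ_{n=0}^{361} s_n = Σ_{n=0}^{361} (⌊(n+1)α+ρ⌋ − ⌊nα+ρ⌋)
the sum telescopes: every ⌊nα+ρ⌋ with 0 < n < 362 appears once with + and once with −, leaving ⌊362α+ρ⌋ − ⌊0·α+ρ⌋
362α + ρ = (362·100 + 394) / 447 = 36594/447
ρ = 394/447
⌊36594/447⌋ = 81,  ⌊394/447⌋ = 0
#1s = 81 − 0 = 81

81


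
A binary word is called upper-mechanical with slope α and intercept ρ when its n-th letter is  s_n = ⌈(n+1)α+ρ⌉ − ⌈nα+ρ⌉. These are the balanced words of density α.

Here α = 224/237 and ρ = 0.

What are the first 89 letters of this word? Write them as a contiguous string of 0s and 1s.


n=0: ⌈(1·224)/237⌉ − ⌈(0·224)/237⌉ = ⌈224/237⌉ − ⌈0/237⌉ = 1 − 0 = 1
n=1: ⌈(2·224)/237⌉ − ⌈(1·224)/237⌉ = ⌈448/237⌉ − ⌈224/237⌉ = 2 − 1 = 1
n=2: ⌈(3·224)/237⌉ − ⌈(2·224)/237⌉ = ⌈672/237⌉ − ⌈448/237⌉ = 3 − 2 = 1
n=3: ⌈(4·224)/237⌉ − ⌈(3·224)/237⌉ = ⌈896/237⌉ − ⌈672/237⌉ = 4 − 3 = 1
n=4: ⌈(5·224)/237⌉ − ⌈(4·224)/237⌉ = ⌈1120/237⌉ − ⌈896/237⌉ = 5 − 4 = 1
n=5: ⌈(6·224)/237⌉ − ⌈(5·224)/237⌉ = ⌈1344/237⌉ − ⌈1120/237⌉ = 6 − 5 = 1
n=6: ⌈(7·224)/237⌉ − ⌈(6·224)/237⌉ = ⌈1568/237⌉ − ⌈1344/237⌉ = 7 − 6 = 1
n=7: ⌈(8·224)/237⌉ − ⌈(7·224)/237⌉ = ⌈1792/237⌉ − ⌈1568/237⌉ = 8 − 7 = 1
n=8: ⌈(9·224)/237⌉ − ⌈(8·224)/237⌉ = ⌈2016/237⌉ − ⌈1792/237⌉ = 9 − 8 = 1
n=9: ⌈(10·224)/237⌉ − ⌈(9·224)/237⌉ = ⌈2240/237⌉ − ⌈2016/237⌉ = 10 − 9 = 1
n=10: ⌈(11·224)/237⌉ − ⌈(10·224)/237⌉ = ⌈2464/237⌉ − ⌈2240/237⌉ = 11 − 10 = 1
n=11: ⌈(12·224)/237⌉ − ⌈(11·224)/237⌉ = ⌈2688/237⌉ − ⌈2464/237⌉ = 12 − 11 = 1
n=12: ⌈(13·224)/237⌉ − ⌈(12·224)/237⌉ = ⌈2912/237⌉ − ⌈2688/237⌉ = 13 − 12 = 1
n=13: ⌈(14·224)/237⌉ − ⌈(13·224)/237⌉ = ⌈3136/237⌉ − ⌈2912/237⌉ = 14 − 13 = 1
n=14: ⌈(15·224)/237⌉ − ⌈(14·224)/237⌉ = ⌈3360/237⌉ − ⌈3136/237⌉ = 15 − 14 = 1
n=15: ⌈(16·224)/237⌉ − ⌈(15·224)/237⌉ = ⌈3584/237⌉ − ⌈3360/237⌉ = 16 − 15 = 1
n=16: ⌈(17·224)/237⌉ − ⌈(16·224)/237⌉ = ⌈3808/237⌉ − ⌈3584/237⌉ = 17 − 16 = 1
n=17: ⌈(18·224)/237⌉ − ⌈(17·224)/237⌉ = ⌈4032/237⌉ − ⌈3808/237⌉ = 18 − 17 = 1
n=18: ⌈(19·224)/237⌉ − ⌈(18·224)/237⌉ = ⌈4256/237⌉ − ⌈4032/237⌉ = 18 − 18 = 0
n=19: ⌈(20·224)/237⌉ − ⌈(19·224)/237⌉ = ⌈4480/237⌉ − ⌈4256/237⌉ = 19 − 18 = 1
n=20: ⌈(21·224)/237⌉ − ⌈(20·224)/237⌉ = ⌈4704/237⌉ − ⌈4480/237⌉ = 20 − 19 = 1
n=21: ⌈(22·224)/237⌉ − ⌈(21·224)/237⌉ = ⌈4928/237⌉ − ⌈4704/237⌉ = 21 − 20 = 1
n=22: ⌈(23·224)/237⌉ − ⌈(22·224)/237⌉ = ⌈5152/237⌉ − ⌈4928/237⌉ = 22 − 21 = 1
n=23: ⌈(24·224)/237⌉ − ⌈(23·224)/237⌉ = ⌈5376/237⌉ − ⌈5152/237⌉ = 23 − 22 = 1
n=24: ⌈(25·224)/237⌉ − ⌈(24·224)/237⌉ = ⌈5600/237⌉ − ⌈5376/237⌉ = 24 − 23 = 1
n=25: ⌈(26·224)/237⌉ − ⌈(25·224)/237⌉ = ⌈5824/237⌉ − ⌈5600/237⌉ = 25 − 24 = 1
n=26: ⌈(27·224)/237⌉ − ⌈(26·224)/237⌉ = ⌈6048/237⌉ − ⌈5824/237⌉ = 26 − 25 = 1
n=27: ⌈(28·224)/237⌉ − ⌈(27·224)/237⌉ = ⌈6272/237⌉ − ⌈6048/237⌉ = 27 − 26 = 1
n=28: ⌈(29·224)/237⌉ − ⌈(28·224)/237⌉ = ⌈6496/237⌉ − ⌈6272/237⌉ = 28 − 27 = 1
n=29: ⌈(30·224)/237⌉ − ⌈(29·224)/237⌉ = ⌈6720/237⌉ − ⌈6496/237⌉ = 29 − 28 = 1
n=30: ⌈(31·224)/237⌉ − ⌈(30·224)/237⌉ = ⌈6944/237⌉ − ⌈6720/237⌉ = 30 − 29 = 1
n=31: ⌈(32·224)/237⌉ − ⌈(31·224)/237⌉ = ⌈7168/237⌉ − ⌈6944/237⌉ = 31 − 30 = 1
n=32: ⌈(33·224)/237⌉ − ⌈(32·224)/237⌉ = ⌈7392/237⌉ − ⌈7168/237⌉ = 32 − 31 = 1
n=33: ⌈(34·224)/237⌉ − ⌈(33·224)/237⌉ = ⌈7616/237⌉ − ⌈7392/237⌉ = 33 − 32 = 1
n=34: ⌈(35·224)/237⌉ − ⌈(34·224)/237⌉ = ⌈7840/237⌉ − ⌈7616/237⌉ = 34 − 33 = 1
n=35: ⌈(36·224)/237⌉ − ⌈(35·224)/237⌉ = ⌈8064/237⌉ − ⌈7840/237⌉ = 35 − 34 = 1
n=36: ⌈(37·224)/237⌉ − ⌈(36·224)/237⌉ = ⌈8288/237⌉ − ⌈8064/237⌉ = 35 − 35 = 0
n=37: ⌈(38·224)/237⌉ − ⌈(37·224)/237⌉ = ⌈8512/237⌉ − ⌈8288/237⌉ = 36 − 35 = 1
n=38: ⌈(39·224)/237⌉ − ⌈(38·224)/237⌉ = ⌈8736/237⌉ − ⌈8512/237⌉ = 37 − 36 = 1
n=39: ⌈(40·224)/237⌉ − ⌈(39·224)/237⌉ = ⌈8960/237⌉ − ⌈8736/237⌉ = 38 − 37 = 1
n=40: ⌈(41·224)/237⌉ − ⌈(40·224)/237⌉ = ⌈9184/237⌉ − ⌈8960/237⌉ = 39 − 38 = 1
n=41: ⌈(42·224)/237⌉ − ⌈(41·224)/237⌉ = ⌈9408/237⌉ − ⌈9184/237⌉ = 40 − 39 = 1
n=42: ⌈(43·224)/237⌉ − ⌈(42·224)/237⌉ = ⌈9632/237⌉ − ⌈9408/237⌉ = 41 − 40 = 1
n=43: ⌈(44·224)/237⌉ − ⌈(43·224)/237⌉ = ⌈9856/237⌉ − ⌈9632/237⌉ = 42 − 41 = 1
n=44: ⌈(45·224)/237⌉ − ⌈(44·224)/237⌉ = ⌈10080/237⌉ − ⌈9856/237⌉ = 43 − 42 = 1
n=45: ⌈(46·224)/237⌉ − ⌈(45·224)/237⌉ = ⌈10304/237⌉ − ⌈10080/237⌉ = 44 − 43 = 1
n=46: ⌈(47·224)/237⌉ − ⌈(46·224)/237⌉ = ⌈10528/237⌉ − ⌈10304/237⌉ = 45 − 44 = 1
n=47: ⌈(48·224)/237⌉ − ⌈(47·224)/237⌉ = ⌈10752/237⌉ − ⌈10528/237⌉ = 46 − 45 = 1
n=48: ⌈(49·224)/237⌉ − ⌈(48·224)/237⌉ = ⌈10976/237⌉ − ⌈10752/237⌉ = 47 − 46 = 1
n=49: ⌈(50·224)/237⌉ − ⌈(49·224)/237⌉ = ⌈11200/237⌉ − ⌈10976/237⌉ = 48 − 47 = 1
n=50: ⌈(51·224)/237⌉ − ⌈(50·224)/237⌉ = ⌈11424/237⌉ − ⌈11200/237⌉ = 49 − 48 = 1
n=51: ⌈(52·224)/237⌉ − ⌈(51·224)/237⌉ = ⌈11648/237⌉ − ⌈11424/237⌉ = 50 − 49 = 1
n=52: ⌈(53·224)/237⌉ − ⌈(52·224)/237⌉ = ⌈11872/237⌉ − ⌈11648/237⌉ = 51 − 50 = 1
n=53: ⌈(54·224)/237⌉ − ⌈(53·224)/237⌉ = ⌈12096/237⌉ − ⌈11872/237⌉ = 52 − 51 = 1
n=54: ⌈(55·224)/237⌉ − ⌈(54·224)/237⌉ = ⌈12320/237⌉ − ⌈12096/237⌉ = 52 − 52 = 0
n=55: ⌈(56·224)/237⌉ − ⌈(55·224)/237⌉ = ⌈12544/237⌉ − ⌈12320/237⌉ = 53 − 52 = 1
n=56: ⌈(57·224)/237⌉ − ⌈(56·224)/237⌉ = ⌈12768/237⌉ − ⌈12544/237⌉ = 54 − 53 = 1
n=57: ⌈(58·224)/237⌉ − ⌈(57·224)/237⌉ = ⌈12992/237⌉ − ⌈12768/237⌉ = 55 − 54 = 1
n=58: ⌈(59·224)/237⌉ − ⌈(58·224)/237⌉ = ⌈13216/237⌉ − ⌈12992/237⌉ = 56 − 55 = 1
n=59: ⌈(60·224)/237⌉ − ⌈(59·224)/237⌉ = ⌈13440/237⌉ − ⌈13216/237⌉ = 57 − 56 = 1
n=60: ⌈(61·224)/237⌉ − ⌈(60·224)/237⌉ = ⌈13664/237⌉ − ⌈13440/237⌉ = 58 − 57 = 1
n=61: ⌈(62·224)/237⌉ − ⌈(61·224)/237⌉ = ⌈13888/237⌉ − ⌈13664/237⌉ = 59 − 58 = 1
n=62: ⌈(63·224)/237⌉ − ⌈(62·224)/237⌉ = ⌈14112/237⌉ − ⌈13888/237⌉ = 60 − 59 = 1
n=63: ⌈(64·224)/237⌉ − ⌈(63·224)/237⌉ = ⌈14336/237⌉ − ⌈14112/237⌉ = 61 − 60 = 1
n=64: ⌈(65·224)/237⌉ − ⌈(64·224)/237⌉ = ⌈14560/237⌉ − ⌈14336/237⌉ = 62 − 61 = 1
n=65: ⌈(66·224)/237⌉ − ⌈(65·224)/237⌉ = ⌈14784/237⌉ − ⌈14560/237⌉ = 63 − 62 = 1
n=66: ⌈(67·224)/237⌉ − ⌈(66·224)/237⌉ = ⌈15008/237⌉ − ⌈14784/237⌉ = 64 − 63 = 1
n=67: ⌈(68·224)/237⌉ − ⌈(67·224)/237⌉ = ⌈15232/237⌉ − ⌈15008/237⌉ = 65 − 64 = 1
n=68: ⌈(69·224)/237⌉ − ⌈(68·224)/237⌉ = ⌈15456/237⌉ − ⌈15232/237⌉ = 66 − 65 = 1
n=69: ⌈(70·224)/237⌉ − ⌈(69·224)/237⌉ = ⌈15680/237⌉ − ⌈15456/237⌉ = 67 − 66 = 1
n=70: ⌈(71·224)/237⌉ − ⌈(70·224)/237⌉ = ⌈15904/237⌉ − ⌈15680/237⌉ = 68 − 67 = 1
n=71: ⌈(72·224)/237⌉ − ⌈(71·224)/237⌉ = ⌈16128/237⌉ − ⌈15904/237⌉ = 69 − 68 = 1
n=72: ⌈(73·224)/237⌉ − ⌈(72·224)/237⌉ = ⌈16352/237⌉ − ⌈16128/237⌉ = 69 − 69 = 0
n=73: ⌈(74·224)/237⌉ − ⌈(73·224)/237⌉ = ⌈16576/237⌉ − ⌈16352/237⌉ = 70 − 69 = 1
n=74: ⌈(75·224)/237⌉ − ⌈(74·224)/237⌉ = ⌈16800/237⌉ − ⌈16576/237⌉ = 71 − 70 = 1
n=75: ⌈(76·224)/237⌉ − ⌈(75·224)/237⌉ = ⌈17024/237⌉ − ⌈16800/237⌉ = 72 − 71 = 1
n=76: ⌈(77·224)/237⌉ − ⌈(76·224)/237⌉ = ⌈17248/237⌉ − ⌈17024/237⌉ = 73 − 72 = 1
n=77: ⌈(78·224)/237⌉ − ⌈(77·224)/237⌉ = ⌈17472/237⌉ − ⌈17248/237⌉ = 74 − 73 = 1
n=78: ⌈(79·224)/237⌉ − ⌈(78·224)/237⌉ = ⌈17696/237⌉ − ⌈17472/237⌉ = 75 − 74 = 1
n=79: ⌈(80·224)/237⌉ − ⌈(79·224)/237⌉ = ⌈17920/237⌉ − ⌈17696/237⌉ = 76 − 75 = 1
n=80: ⌈(81·224)/237⌉ − ⌈(80·224)/237⌉ = ⌈18144/237⌉ − ⌈17920/237⌉ = 77 − 76 = 1
n=81: ⌈(82·224)/237⌉ − ⌈(81·224)/237⌉ = ⌈18368/237⌉ − ⌈18144/237⌉ = 78 − 77 = 1
n=82: ⌈(83·224)/237⌉ − ⌈(82·224)/237⌉ = ⌈18592/237⌉ − ⌈18368/237⌉ = 79 − 78 = 1
n=83: ⌈(84·224)/237⌉ − ⌈(83·224)/237⌉ = ⌈18816/237⌉ − ⌈18592/237⌉ = 80 − 79 = 1
n=84: ⌈(85·224)/237⌉ − ⌈(84·224)/237⌉ = ⌈19040/237⌉ − ⌈18816/237⌉ = 81 − 80 = 1
n=85: ⌈(86·224)/237⌉ − ⌈(85·224)/237⌉ = ⌈19264/237⌉ − ⌈19040/237⌉ = 82 − 81 = 1
n=86: ⌈(87·224)/237⌉ − ⌈(86·224)/237⌉ = ⌈19488/237⌉ − ⌈19264/237⌉ = 83 − 82 = 1
n=87: ⌈(88·224)/237⌉ − ⌈(87·224)/237⌉ = ⌈19712/237⌉ − ⌈19488/237⌉ = 84 − 83 = 1
n=88: ⌈(89·224)/237⌉ − ⌈(88·224)/237⌉ = ⌈19936/237⌉ − ⌈19712/237⌉ = 85 − 84 = 1

11111111111111111101111111111111111101111111111111111101111111111111111101111111111111111
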